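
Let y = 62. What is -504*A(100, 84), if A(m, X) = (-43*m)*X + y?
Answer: 182013552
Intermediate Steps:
A(m, X) = 62 - 43*X*m (A(m, X) = (-43*m)*X + 62 = -43*X*m + 62 = 62 - 43*X*m)
-504*A(100, 84) = -504*(62 - 43*84*100) = -504*(62 - 361200) = -504*(-361138) = 182013552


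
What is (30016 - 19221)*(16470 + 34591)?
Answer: 551203495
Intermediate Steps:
(30016 - 19221)*(16470 + 34591) = 10795*51061 = 551203495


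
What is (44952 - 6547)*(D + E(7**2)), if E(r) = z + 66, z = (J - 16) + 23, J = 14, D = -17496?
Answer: -668592645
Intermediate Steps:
z = 21 (z = (14 - 16) + 23 = -2 + 23 = 21)
E(r) = 87 (E(r) = 21 + 66 = 87)
(44952 - 6547)*(D + E(7**2)) = (44952 - 6547)*(-17496 + 87) = 38405*(-17409) = -668592645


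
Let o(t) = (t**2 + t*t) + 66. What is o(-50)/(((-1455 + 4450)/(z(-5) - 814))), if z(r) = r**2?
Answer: -3997074/2995 ≈ -1334.6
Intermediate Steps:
o(t) = 66 + 2*t**2 (o(t) = (t**2 + t**2) + 66 = 2*t**2 + 66 = 66 + 2*t**2)
o(-50)/(((-1455 + 4450)/(z(-5) - 814))) = (66 + 2*(-50)**2)/(((-1455 + 4450)/((-5)**2 - 814))) = (66 + 2*2500)/((2995/(25 - 814))) = (66 + 5000)/((2995/(-789))) = 5066/((2995*(-1/789))) = 5066/(-2995/789) = 5066*(-789/2995) = -3997074/2995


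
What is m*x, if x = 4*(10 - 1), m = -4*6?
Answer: -864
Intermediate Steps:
m = -24
x = 36 (x = 4*9 = 36)
m*x = -24*36 = -864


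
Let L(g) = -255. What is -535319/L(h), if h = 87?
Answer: 535319/255 ≈ 2099.3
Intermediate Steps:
-535319/L(h) = -535319/(-255) = -535319*(-1/255) = 535319/255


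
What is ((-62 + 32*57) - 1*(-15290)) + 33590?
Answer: 50642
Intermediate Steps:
((-62 + 32*57) - 1*(-15290)) + 33590 = ((-62 + 1824) + 15290) + 33590 = (1762 + 15290) + 33590 = 17052 + 33590 = 50642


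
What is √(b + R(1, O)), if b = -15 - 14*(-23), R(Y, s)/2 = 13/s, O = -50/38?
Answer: √7181/5 ≈ 16.948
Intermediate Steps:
O = -25/19 (O = -50*1/38 = -25/19 ≈ -1.3158)
R(Y, s) = 26/s (R(Y, s) = 2*(13/s) = 26/s)
b = 307 (b = -15 + 322 = 307)
√(b + R(1, O)) = √(307 + 26/(-25/19)) = √(307 + 26*(-19/25)) = √(307 - 494/25) = √(7181/25) = √7181/5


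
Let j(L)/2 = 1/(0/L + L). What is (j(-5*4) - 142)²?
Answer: 2019241/100 ≈ 20192.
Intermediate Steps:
j(L) = 2/L (j(L) = 2/(0/L + L) = 2/(0 + L) = 2/L)
(j(-5*4) - 142)² = (2/((-5*4)) - 142)² = (2/(-20) - 142)² = (2*(-1/20) - 142)² = (-⅒ - 142)² = (-1421/10)² = 2019241/100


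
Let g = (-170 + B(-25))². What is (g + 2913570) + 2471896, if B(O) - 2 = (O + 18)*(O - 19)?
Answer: 5405066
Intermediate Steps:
B(O) = 2 + (-19 + O)*(18 + O) (B(O) = 2 + (O + 18)*(O - 19) = 2 + (18 + O)*(-19 + O) = 2 + (-19 + O)*(18 + O))
g = 19600 (g = (-170 + (-340 + (-25)² - 1*(-25)))² = (-170 + (-340 + 625 + 25))² = (-170 + 310)² = 140² = 19600)
(g + 2913570) + 2471896 = (19600 + 2913570) + 2471896 = 2933170 + 2471896 = 5405066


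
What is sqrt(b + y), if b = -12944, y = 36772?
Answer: 2*sqrt(5957) ≈ 154.36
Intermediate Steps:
sqrt(b + y) = sqrt(-12944 + 36772) = sqrt(23828) = 2*sqrt(5957)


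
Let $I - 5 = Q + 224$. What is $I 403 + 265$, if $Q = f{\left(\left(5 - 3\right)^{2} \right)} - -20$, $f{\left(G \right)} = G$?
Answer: $102224$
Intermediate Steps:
$Q = 24$ ($Q = \left(5 - 3\right)^{2} - -20 = 2^{2} + 20 = 4 + 20 = 24$)
$I = 253$ ($I = 5 + \left(24 + 224\right) = 5 + 248 = 253$)
$I 403 + 265 = 253 \cdot 403 + 265 = 101959 + 265 = 102224$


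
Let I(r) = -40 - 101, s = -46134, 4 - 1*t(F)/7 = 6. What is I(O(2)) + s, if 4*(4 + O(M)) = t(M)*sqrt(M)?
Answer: -46275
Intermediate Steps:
t(F) = -14 (t(F) = 28 - 7*6 = 28 - 42 = -14)
O(M) = -4 - 7*sqrt(M)/2 (O(M) = -4 + (-14*sqrt(M))/4 = -4 - 7*sqrt(M)/2)
I(r) = -141
I(O(2)) + s = -141 - 46134 = -46275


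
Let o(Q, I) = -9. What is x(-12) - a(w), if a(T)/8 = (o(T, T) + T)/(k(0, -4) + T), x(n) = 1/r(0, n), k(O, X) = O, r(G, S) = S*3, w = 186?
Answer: -8527/1116 ≈ -7.6407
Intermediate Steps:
r(G, S) = 3*S
x(n) = 1/(3*n)
a(T) = 8*(-9 + T)/T (a(T) = 8*((-9 + T)/(0 + T)) = 8*((-9 + T)/T) = 8*(-9 + T)/T)
x(-12) - a(w) = (⅓)/(-12) - (8 - 72/186) = (⅓)*(-1/12) - (8 - 72*1/186) = -1/36 - (8 - 12/31) = -1/36 - 1*236/31 = -1/36 - 236/31 = -8527/1116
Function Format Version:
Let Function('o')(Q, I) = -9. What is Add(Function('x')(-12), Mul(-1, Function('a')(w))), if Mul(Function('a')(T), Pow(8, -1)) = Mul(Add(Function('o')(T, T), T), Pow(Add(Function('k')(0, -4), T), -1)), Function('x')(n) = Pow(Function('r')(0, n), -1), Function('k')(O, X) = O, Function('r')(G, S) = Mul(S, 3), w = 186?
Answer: Rational(-8527, 1116) ≈ -7.6407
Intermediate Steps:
Function('r')(G, S) = Mul(3, S)
Function('x')(n) = Mul(Rational(1, 3), Pow(n, -1)) (Function('x')(n) = Pow(Mul(3, n), -1) = Mul(Rational(1, 3), Pow(n, -1)))
Function('a')(T) = Mul(8, Pow(T, -1), Add(-9, T)) (Function('a')(T) = Mul(8, Mul(Add(-9, T), Pow(Add(0, T), -1))) = Mul(8, Mul(Add(-9, T), Pow(T, -1))) = Mul(8, Mul(Pow(T, -1), Add(-9, T))) = Mul(8, Pow(T, -1), Add(-9, T)))
Add(Function('x')(-12), Mul(-1, Function('a')(w))) = Add(Mul(Rational(1, 3), Pow(-12, -1)), Mul(-1, Add(8, Mul(-72, Pow(186, -1))))) = Add(Mul(Rational(1, 3), Rational(-1, 12)), Mul(-1, Add(8, Mul(-72, Rational(1, 186))))) = Add(Rational(-1, 36), Mul(-1, Add(8, Rational(-12, 31)))) = Add(Rational(-1, 36), Mul(-1, Rational(236, 31))) = Add(Rational(-1, 36), Rational(-236, 31)) = Rational(-8527, 1116)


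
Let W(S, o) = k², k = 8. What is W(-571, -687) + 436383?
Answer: 436447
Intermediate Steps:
W(S, o) = 64 (W(S, o) = 8² = 64)
W(-571, -687) + 436383 = 64 + 436383 = 436447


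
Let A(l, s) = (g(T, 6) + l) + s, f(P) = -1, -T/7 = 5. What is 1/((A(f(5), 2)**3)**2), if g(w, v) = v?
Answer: 1/117649 ≈ 8.4999e-6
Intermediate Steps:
T = -35 (T = -7*5 = -35)
A(l, s) = 6 + l + s (A(l, s) = (6 + l) + s = 6 + l + s)
1/((A(f(5), 2)**3)**2) = 1/(((6 - 1 + 2)**3)**2) = 1/((7**3)**2) = 1/(343**2) = 1/117649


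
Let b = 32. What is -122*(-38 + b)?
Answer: 732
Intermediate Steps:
-122*(-38 + b) = -122*(-38 + 32) = -122*(-6) = 732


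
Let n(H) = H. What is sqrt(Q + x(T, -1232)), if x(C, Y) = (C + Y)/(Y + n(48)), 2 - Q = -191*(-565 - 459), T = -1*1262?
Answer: I*sqrt(4283981989)/148 ≈ 442.24*I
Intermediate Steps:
T = -1262
Q = -195582 (Q = 2 - (-191)*(-565 - 459) = 2 - (-191)*(-1024) = 2 - 1*195584 = 2 - 195584 = -195582)
x(C, Y) = (C + Y)/(48 + Y) (x(C, Y) = (C + Y)/(Y + 48) = (C + Y)/(48 + Y))
sqrt(Q + x(T, -1232)) = sqrt(-195582 + (-1262 - 1232)/(48 - 1232)) = sqrt(-195582 - 2494/(-1184)) = sqrt(-195582 - 1/1184*(-2494)) = sqrt(-195582 + 1247/592) = sqrt(-115783297/592) = I*sqrt(4283981989)/148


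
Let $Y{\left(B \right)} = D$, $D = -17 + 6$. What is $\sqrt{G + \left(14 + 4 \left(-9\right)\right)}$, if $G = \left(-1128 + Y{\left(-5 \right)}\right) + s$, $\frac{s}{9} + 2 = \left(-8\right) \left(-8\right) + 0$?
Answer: $3 i \sqrt{67} \approx 24.556 i$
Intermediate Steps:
$D = -11$
$Y{\left(B \right)} = -11$
$s = 558$ ($s = -18 + 9 \left(\left(-8\right) \left(-8\right) + 0\right) = -18 + 9 \left(64 + 0\right) = -18 + 9 \cdot 64 = -18 + 576 = 558$)
$G = -581$ ($G = \left(-1128 - 11\right) + 558 = -1139 + 558 = -581$)
$\sqrt{G + \left(14 + 4 \left(-9\right)\right)} = \sqrt{-581 + \left(14 + 4 \left(-9\right)\right)} = \sqrt{-581 + \left(14 - 36\right)} = \sqrt{-581 - 22} = \sqrt{-603} = 3 i \sqrt{67}$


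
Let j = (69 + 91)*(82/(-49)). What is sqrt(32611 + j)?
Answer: 3*sqrt(176091)/7 ≈ 179.84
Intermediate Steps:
j = -13120/49 (j = 160*(82*(-1/49)) = 160*(-82/49) = -13120/49 ≈ -267.75)
sqrt(32611 + j) = sqrt(32611 - 13120/49) = sqrt(1584819/49) = 3*sqrt(176091)/7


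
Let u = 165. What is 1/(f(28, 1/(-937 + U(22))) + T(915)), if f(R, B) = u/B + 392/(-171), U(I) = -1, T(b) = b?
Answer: -171/26309597 ≈ -6.4995e-6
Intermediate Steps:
f(R, B) = -392/171 + 165/B (f(R, B) = 165/B + 392/(-171) = 165/B + 392*(-1/171) = 165/B - 392/171 = -392/171 + 165/B)
1/(f(28, 1/(-937 + U(22))) + T(915)) = 1/((-392/171 + 165/(1/(-937 - 1))) + 915) = 1/((-392/171 + 165/(1/(-938))) + 915) = 1/((-392/171 + 165/(-1/938)) + 915) = 1/((-392/171 + 165*(-938)) + 915) = 1/((-392/171 - 154770) + 915) = 1/(-26466062/171 + 915) = 1/(-26309597/171) = -171/26309597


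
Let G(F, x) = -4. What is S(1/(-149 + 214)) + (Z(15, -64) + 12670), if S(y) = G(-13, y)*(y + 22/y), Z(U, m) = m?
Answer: 447586/65 ≈ 6885.9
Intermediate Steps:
S(y) = -88/y - 4*y (S(y) = -4*(y + 22/y) = -88/y - 4*y)
S(1/(-149 + 214)) + (Z(15, -64) + 12670) = (-88/(1/(-149 + 214)) - 4/(-149 + 214)) + (-64 + 12670) = (-88/(1/65) - 4/65) + 12606 = (-88/1/65 - 4*1/65) + 12606 = (-88*65 - 4/65) + 12606 = (-5720 - 4/65) + 12606 = -371804/65 + 12606 = 447586/65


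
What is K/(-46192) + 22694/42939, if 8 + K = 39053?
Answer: -628272007/1983438288 ≈ -0.31676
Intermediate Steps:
K = 39045 (K = -8 + 39053 = 39045)
K/(-46192) + 22694/42939 = 39045/(-46192) + 22694/42939 = 39045*(-1/46192) + 22694*(1/42939) = -39045/46192 + 22694/42939 = -628272007/1983438288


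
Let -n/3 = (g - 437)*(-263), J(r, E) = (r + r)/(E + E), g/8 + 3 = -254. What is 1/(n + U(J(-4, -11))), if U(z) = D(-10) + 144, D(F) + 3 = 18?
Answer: -1/1966818 ≈ -5.0844e-7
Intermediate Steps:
g = -2056 (g = -24 + 8*(-254) = -24 - 2032 = -2056)
D(F) = 15 (D(F) = -3 + 18 = 15)
J(r, E) = r/E (J(r, E) = (2*r)/((2*E)) = (2*r)*(1/(2*E)) = r/E)
U(z) = 159 (U(z) = 15 + 144 = 159)
n = -1966977 (n = -3*(-2056 - 437)*(-263) = -(-7479)*(-263) = -3*655659 = -1966977)
1/(n + U(J(-4, -11))) = 1/(-1966977 + 159) = 1/(-1966818) = -1/1966818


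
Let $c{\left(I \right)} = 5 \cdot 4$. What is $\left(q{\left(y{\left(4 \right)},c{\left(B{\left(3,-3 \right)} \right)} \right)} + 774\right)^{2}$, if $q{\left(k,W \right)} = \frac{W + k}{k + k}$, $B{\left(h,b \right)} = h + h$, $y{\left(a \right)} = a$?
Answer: $603729$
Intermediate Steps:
$B{\left(h,b \right)} = 2 h$
$c{\left(I \right)} = 20$
$q{\left(k,W \right)} = \frac{W + k}{2 k}$
$\left(q{\left(y{\left(4 \right)},c{\left(B{\left(3,-3 \right)} \right)} \right)} + 774\right)^{2} = \left(\frac{20 + 4}{2 \cdot 4} + 774\right)^{2} = \left(\frac{1}{2} \cdot \frac{1}{4} \cdot 24 + 774\right)^{2} = \left(3 + 774\right)^{2} = 777^{2} = 603729$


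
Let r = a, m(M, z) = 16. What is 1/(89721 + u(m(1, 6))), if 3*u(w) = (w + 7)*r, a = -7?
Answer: 3/269002 ≈ 1.1152e-5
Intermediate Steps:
r = -7
u(w) = -49/3 - 7*w/3 (u(w) = ((w + 7)*(-7))/3 = ((7 + w)*(-7))/3 = (-49 - 7*w)/3 = -49/3 - 7*w/3)
1/(89721 + u(m(1, 6))) = 1/(89721 + (-49/3 - 7/3*16)) = 1/(89721 + (-49/3 - 112/3)) = 1/(89721 - 161/3) = 1/(269002/3) = 3/269002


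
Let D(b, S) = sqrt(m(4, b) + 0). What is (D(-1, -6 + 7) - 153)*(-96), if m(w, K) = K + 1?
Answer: 14688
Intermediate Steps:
m(w, K) = 1 + K
D(b, S) = sqrt(1 + b) (D(b, S) = sqrt((1 + b) + 0) = sqrt(1 + b))
(D(-1, -6 + 7) - 153)*(-96) = (sqrt(1 - 1) - 153)*(-96) = (sqrt(0) - 153)*(-96) = (0 - 153)*(-96) = -153*(-96) = 14688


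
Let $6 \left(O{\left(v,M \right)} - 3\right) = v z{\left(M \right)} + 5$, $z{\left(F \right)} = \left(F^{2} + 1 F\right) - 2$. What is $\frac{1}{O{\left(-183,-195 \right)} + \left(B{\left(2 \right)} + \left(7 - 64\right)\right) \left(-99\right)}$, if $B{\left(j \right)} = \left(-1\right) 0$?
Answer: $- \frac{6}{6888643} \approx -8.71 \cdot 10^{-7}$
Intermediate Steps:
$z{\left(F \right)} = -2 + F + F^{2}$ ($z{\left(F \right)} = \left(F^{2} + F\right) - 2 = \left(F + F^{2}\right) - 2 = -2 + F + F^{2}$)
$B{\left(j \right)} = 0$
$O{\left(v,M \right)} = \frac{23}{6} + \frac{v \left(-2 + M + M^{2}\right)}{6}$ ($O{\left(v,M \right)} = 3 + \frac{v \left(-2 + M + M^{2}\right) + 5}{6} = 3 + \frac{5 + v \left(-2 + M + M^{2}\right)}{6} = 3 + \left(\frac{5}{6} + \frac{v \left(-2 + M + M^{2}\right)}{6}\right) = \frac{23}{6} + \frac{v \left(-2 + M + M^{2}\right)}{6}$)
$\frac{1}{O{\left(-183,-195 \right)} + \left(B{\left(2 \right)} + \left(7 - 64\right)\right) \left(-99\right)} = \frac{1}{\left(\frac{23}{6} + \frac{1}{6} \left(-183\right) \left(-2 - 195 + \left(-195\right)^{2}\right)\right) + \left(0 + \left(7 - 64\right)\right) \left(-99\right)} = \frac{1}{\left(\frac{23}{6} + \frac{1}{6} \left(-183\right) \left(-2 - 195 + 38025\right)\right) + \left(0 - 57\right) \left(-99\right)} = \frac{1}{\left(\frac{23}{6} + \frac{1}{6} \left(-183\right) 37828\right) - -5643} = \frac{1}{\left(\frac{23}{6} - 1153754\right) + 5643} = \frac{1}{- \frac{6922501}{6} + 5643} = \frac{1}{- \frac{6888643}{6}} = - \frac{6}{6888643}$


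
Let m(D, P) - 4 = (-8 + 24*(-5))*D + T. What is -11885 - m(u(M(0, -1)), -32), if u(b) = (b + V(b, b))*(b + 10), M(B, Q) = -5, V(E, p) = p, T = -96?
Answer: -18193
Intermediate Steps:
u(b) = 2*b*(10 + b) (u(b) = (b + b)*(b + 10) = (2*b)*(10 + b) = 2*b*(10 + b))
m(D, P) = -92 - 128*D (m(D, P) = 4 + ((-8 + 24*(-5))*D - 96) = 4 + ((-8 - 120)*D - 96) = 4 + (-128*D - 96) = 4 + (-96 - 128*D) = -92 - 128*D)
-11885 - m(u(M(0, -1)), -32) = -11885 - (-92 - 256*(-5)*(10 - 5)) = -11885 - (-92 - 256*(-5)*5) = -11885 - (-92 - 128*(-50)) = -11885 - (-92 + 6400) = -11885 - 1*6308 = -11885 - 6308 = -18193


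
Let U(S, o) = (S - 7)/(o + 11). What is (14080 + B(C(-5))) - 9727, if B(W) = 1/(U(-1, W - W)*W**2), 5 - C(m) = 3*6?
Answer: 5885245/1352 ≈ 4353.0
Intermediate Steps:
C(m) = -13 (C(m) = 5 - 3*6 = 5 - 1*18 = 5 - 18 = -13)
U(S, o) = (-7 + S)/(11 + o)
B(W) = -11/(8*W**2) (B(W) = 1/(((-7 - 1)/(11 + (W - W)))*W**2) = 1/((-8/(11 + 0))*W**2) = 1/((-8/11)*W**2) = 1/(((1/11)*(-8))*W**2) = 1/(-8*W**2/11) = -11/(8*W**2))
(14080 + B(C(-5))) - 9727 = (14080 - 11/8/(-13)**2) - 9727 = (14080 - 11/8*1/169) - 9727 = (14080 - 11/1352) - 9727 = 19036149/1352 - 9727 = 5885245/1352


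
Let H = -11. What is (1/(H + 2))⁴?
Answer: 1/6561 ≈ 0.00015242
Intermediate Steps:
(1/(H + 2))⁴ = (1/(-11 + 2))⁴ = (1/(-9))⁴ = (-⅑)⁴ = 1/6561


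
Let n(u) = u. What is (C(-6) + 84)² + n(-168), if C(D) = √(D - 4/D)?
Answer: 20648/3 + 224*I*√3 ≈ 6882.7 + 387.98*I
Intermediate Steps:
(C(-6) + 84)² + n(-168) = (√(-6 - 4/(-6)) + 84)² - 168 = (√(-6 - 4*(-⅙)) + 84)² - 168 = (√(-6 + ⅔) + 84)² - 168 = (√(-16/3) + 84)² - 168 = (4*I*√3/3 + 84)² - 168 = (84 + 4*I*√3/3)² - 168 = -168 + (84 + 4*I*√3/3)²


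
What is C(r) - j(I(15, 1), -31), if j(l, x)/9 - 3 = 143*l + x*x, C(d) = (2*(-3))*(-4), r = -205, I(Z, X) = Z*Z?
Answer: -298227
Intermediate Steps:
I(Z, X) = Z²
C(d) = 24 (C(d) = -6*(-4) = 24)
j(l, x) = 27 + 9*x² + 1287*l (j(l, x) = 27 + 9*(143*l + x*x) = 27 + 9*(143*l + x²) = 27 + 9*(x² + 143*l) = 27 + (9*x² + 1287*l) = 27 + 9*x² + 1287*l)
C(r) - j(I(15, 1), -31) = 24 - (27 + 9*(-31)² + 1287*15²) = 24 - (27 + 9*961 + 1287*225) = 24 - (27 + 8649 + 289575) = 24 - 1*298251 = 24 - 298251 = -298227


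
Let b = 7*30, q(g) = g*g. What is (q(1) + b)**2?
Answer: 44521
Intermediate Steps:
q(g) = g**2
b = 210
(q(1) + b)**2 = (1**2 + 210)**2 = (1 + 210)**2 = 211**2 = 44521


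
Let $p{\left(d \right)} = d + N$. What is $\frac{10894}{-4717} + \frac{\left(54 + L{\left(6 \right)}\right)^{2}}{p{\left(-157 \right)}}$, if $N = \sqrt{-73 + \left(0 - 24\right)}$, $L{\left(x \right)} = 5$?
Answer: $- \frac{2847503613}{116726882} - \frac{3481 i \sqrt{97}}{24746} \approx -24.395 - 1.3854 i$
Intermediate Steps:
$N = i \sqrt{97}$ ($N = \sqrt{-73 + \left(0 - 24\right)} = \sqrt{-73 - 24} = \sqrt{-97} = i \sqrt{97} \approx 9.8489 i$)
$p{\left(d \right)} = d + i \sqrt{97}$
$\frac{10894}{-4717} + \frac{\left(54 + L{\left(6 \right)}\right)^{2}}{p{\left(-157 \right)}} = \frac{10894}{-4717} + \frac{\left(54 + 5\right)^{2}}{-157 + i \sqrt{97}} = 10894 \left(- \frac{1}{4717}\right) + \frac{59^{2}}{-157 + i \sqrt{97}} = - \frac{10894}{4717} + \frac{3481}{-157 + i \sqrt{97}}$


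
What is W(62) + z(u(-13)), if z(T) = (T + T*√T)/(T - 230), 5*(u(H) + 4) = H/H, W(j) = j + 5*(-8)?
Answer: 25737/1169 + 19*I*√95/5845 ≈ 22.016 + 0.031683*I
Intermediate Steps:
W(j) = -40 + j (W(j) = j - 40 = -40 + j)
u(H) = -19/5 (u(H) = -4 + (H/H)/5 = -4 + (⅕)*1 = -4 + ⅕ = -19/5)
z(T) = (T + T^(3/2))/(-230 + T)
W(62) + z(u(-13)) = (-40 + 62) + (-19/5 + (-19/5)^(3/2))/(-230 - 19/5) = 22 + (-19/5 - 19*I*√95/25)/(-1169/5) = 22 - 5*(-19/5 - 19*I*√95/25)/1169 = 22 + (19/1169 + 19*I*√95/5845) = 25737/1169 + 19*I*√95/5845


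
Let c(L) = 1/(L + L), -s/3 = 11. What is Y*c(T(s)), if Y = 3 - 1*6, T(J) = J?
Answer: 1/22 ≈ 0.045455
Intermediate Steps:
s = -33 (s = -3*11 = -33)
Y = -3 (Y = 3 - 6 = -3)
c(L) = 1/(2*L)
Y*c(T(s)) = -3/(2*(-33)) = -3*(-1)/(2*33) = -3*(-1/66) = 1/22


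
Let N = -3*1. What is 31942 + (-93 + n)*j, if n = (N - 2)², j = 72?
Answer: 27046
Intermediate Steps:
N = -3
n = 25 (n = (-3 - 2)² = (-5)² = 25)
31942 + (-93 + n)*j = 31942 + (-93 + 25)*72 = 31942 - 68*72 = 31942 - 4896 = 27046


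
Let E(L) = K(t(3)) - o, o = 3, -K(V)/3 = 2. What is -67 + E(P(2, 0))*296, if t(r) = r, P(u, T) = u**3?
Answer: -2731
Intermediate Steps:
K(V) = -6 (K(V) = -3*2 = -6)
E(L) = -9 (E(L) = -6 - 1*3 = -6 - 3 = -9)
-67 + E(P(2, 0))*296 = -67 - 9*296 = -67 - 2664 = -2731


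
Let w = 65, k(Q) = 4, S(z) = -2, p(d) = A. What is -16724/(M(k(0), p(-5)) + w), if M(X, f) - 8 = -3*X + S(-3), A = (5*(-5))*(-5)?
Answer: -16724/59 ≈ -283.46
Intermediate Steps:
A = 125 (A = -25*(-5) = 125)
p(d) = 125
M(X, f) = 6 - 3*X (M(X, f) = 8 + (-3*X - 2) = 8 + (-2 - 3*X) = 6 - 3*X)
-16724/(M(k(0), p(-5)) + w) = -16724/((6 - 3*4) + 65) = -16724/((6 - 12) + 65) = -16724/(-6 + 65) = -16724/(59*1) = -16724/59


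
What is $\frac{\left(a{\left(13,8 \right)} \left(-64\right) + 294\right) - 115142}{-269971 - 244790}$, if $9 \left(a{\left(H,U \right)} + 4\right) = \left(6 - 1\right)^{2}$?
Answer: $\frac{79456}{356373} \approx 0.22296$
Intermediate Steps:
$a{\left(H,U \right)} = - \frac{11}{9}$ ($a{\left(H,U \right)} = -4 + \frac{\left(6 - 1\right)^{2}}{9} = -4 + \frac{5^{2}}{9} = -4 + \frac{1}{9} \cdot 25 = -4 + \frac{25}{9} = - \frac{11}{9}$)
$\frac{\left(a{\left(13,8 \right)} \left(-64\right) + 294\right) - 115142}{-269971 - 244790} = \frac{\left(\left(- \frac{11}{9}\right) \left(-64\right) + 294\right) - 115142}{-269971 - 244790} = \frac{\left(\frac{704}{9} + 294\right) - 115142}{-514761} = \left(\frac{3350}{9} - 115142\right) \left(- \frac{1}{514761}\right) = \left(- \frac{1032928}{9}\right) \left(- \frac{1}{514761}\right) = \frac{79456}{356373}$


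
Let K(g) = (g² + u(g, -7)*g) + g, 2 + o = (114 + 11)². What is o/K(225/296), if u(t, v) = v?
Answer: -1368824768/348975 ≈ -3922.4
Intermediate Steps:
o = 15623 (o = -2 + (114 + 11)² = -2 + 125² = -2 + 15625 = 15623)
K(g) = g² - 6*g (K(g) = (g² - 7*g) + g = g² - 6*g)
o/K(225/296) = 15623/(((225/296)*(-6 + 225/296))) = 15623/(((225*(1/296))*(-6 + 225*(1/296)))) = 15623/((225*(-6 + 225/296)/296)) = 15623/(((225/296)*(-1551/296))) = 15623/(-348975/87616) = 15623*(-87616/348975) = -1368824768/348975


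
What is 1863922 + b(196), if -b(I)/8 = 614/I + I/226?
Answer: 10320358934/5537 ≈ 1.8639e+6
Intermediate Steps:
b(I) = -4912/I - 4*I/113 (b(I) = -8*(614/I + I/226) = -4912/I - 4*I/113)
1863922 + b(196) = 1863922 + (-4912/196 - 4/113*196) = 1863922 + (-4912*1/196 - 784/113) = 1863922 + (-1228/49 - 784/113) = 1863922 - 177180/5537 = 10320358934/5537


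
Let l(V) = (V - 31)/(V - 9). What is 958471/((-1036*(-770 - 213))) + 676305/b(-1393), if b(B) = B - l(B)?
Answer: -32124716378719/66344923036 ≈ -484.21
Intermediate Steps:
l(V) = (-31 + V)/(-9 + V)
b(B) = B - (-31 + B)/(-9 + B)
958471/((-1036*(-770 - 213))) + 676305/b(-1393) = 958471/((-1036*(-770 - 213))) + 676305/(((31 - 1*(-1393) - 1393*(-9 - 1393))/(-9 - 1393))) = 958471/((-1036*(-983))) + 676305/(((31 + 1393 - 1393*(-1402))/(-1402))) = 958471/1018388 + 676305/((-(31 + 1393 + 1952986)/1402)) = 958471*(1/1018388) + 676305/((-1/1402*1954410)) = 958471/1018388 + 676305/(-977205/701) = 958471/1018388 + 676305*(-701/977205) = 958471/1018388 - 31605987/65147 = -32124716378719/66344923036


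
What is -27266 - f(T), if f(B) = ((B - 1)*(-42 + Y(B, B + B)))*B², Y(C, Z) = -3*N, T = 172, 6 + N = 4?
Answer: 182091838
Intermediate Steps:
N = -2 (N = -6 + 4 = -2)
Y(C, Z) = 6 (Y(C, Z) = -3*(-2) = 6)
f(B) = B²*(36 - 36*B) (f(B) = ((B - 1)*(-42 + 6))*B² = ((-1 + B)*(-36))*B² = (36 - 36*B)*B² = B²*(36 - 36*B))
-27266 - f(T) = -27266 - 36*172²*(1 - 1*172) = -27266 - 36*29584*(1 - 172) = -27266 - 36*29584*(-171) = -27266 - 1*(-182119104) = -27266 + 182119104 = 182091838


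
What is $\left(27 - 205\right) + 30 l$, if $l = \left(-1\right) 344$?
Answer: $-10498$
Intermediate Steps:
$l = -344$
$\left(27 - 205\right) + 30 l = \left(27 - 205\right) + 30 \left(-344\right) = \left(27 - 205\right) - 10320 = -178 - 10320 = -10498$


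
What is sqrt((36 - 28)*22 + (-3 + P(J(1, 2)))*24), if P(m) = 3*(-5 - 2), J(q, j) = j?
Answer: 20*I ≈ 20.0*I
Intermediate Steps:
P(m) = -21 (P(m) = 3*(-7) = -21)
sqrt((36 - 28)*22 + (-3 + P(J(1, 2)))*24) = sqrt((36 - 28)*22 + (-3 - 21)*24) = sqrt(8*22 - 24*24) = sqrt(176 - 576) = sqrt(-400) = 20*I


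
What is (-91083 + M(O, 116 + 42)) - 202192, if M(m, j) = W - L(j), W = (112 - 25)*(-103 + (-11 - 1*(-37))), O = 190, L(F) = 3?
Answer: -299977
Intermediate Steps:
W = -6699 (W = 87*(-103 + (-11 + 37)) = 87*(-103 + 26) = 87*(-77) = -6699)
M(m, j) = -6702 (M(m, j) = -6699 - 1*3 = -6699 - 3 = -6702)
(-91083 + M(O, 116 + 42)) - 202192 = (-91083 - 6702) - 202192 = -97785 - 202192 = -299977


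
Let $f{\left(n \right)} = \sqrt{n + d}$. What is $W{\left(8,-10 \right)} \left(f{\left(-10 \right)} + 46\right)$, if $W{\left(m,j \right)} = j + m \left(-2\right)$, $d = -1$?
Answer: $-1196 - 26 i \sqrt{11} \approx -1196.0 - 86.232 i$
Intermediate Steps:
$f{\left(n \right)} = \sqrt{-1 + n}$ ($f{\left(n \right)} = \sqrt{n - 1} = \sqrt{-1 + n}$)
$W{\left(m,j \right)} = j - 2 m$
$W{\left(8,-10 \right)} \left(f{\left(-10 \right)} + 46\right) = \left(-10 - 16\right) \left(\sqrt{-1 - 10} + 46\right) = \left(-10 - 16\right) \left(\sqrt{-11} + 46\right) = - 26 \left(i \sqrt{11} + 46\right) = - 26 \left(46 + i \sqrt{11}\right) = -1196 - 26 i \sqrt{11}$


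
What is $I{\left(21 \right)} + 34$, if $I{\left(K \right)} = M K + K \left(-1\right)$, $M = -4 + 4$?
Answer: $13$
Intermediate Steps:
$M = 0$
$I{\left(K \right)} = - K$ ($I{\left(K \right)} = 0 K + K \left(-1\right) = 0 - K = - K$)
$I{\left(21 \right)} + 34 = \left(-1\right) 21 + 34 = -21 + 34 = 13$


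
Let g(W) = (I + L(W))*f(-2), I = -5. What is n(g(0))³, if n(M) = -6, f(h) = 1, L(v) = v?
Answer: -216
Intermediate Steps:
g(W) = -5 + W (g(W) = (-5 + W)*1 = -5 + W)
n(g(0))³ = (-6)³ = -216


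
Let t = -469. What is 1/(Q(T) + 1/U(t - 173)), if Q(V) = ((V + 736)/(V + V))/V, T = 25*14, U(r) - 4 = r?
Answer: 39077500/111967 ≈ 349.01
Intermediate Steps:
U(r) = 4 + r
T = 350
Q(V) = (736 + V)/(2*V**2) (Q(V) = ((736 + V)/((2*V)))/V = ((736 + V)*(1/(2*V)))/V = ((736 + V)/(2*V))/V = (736 + V)/(2*V**2))
1/(Q(T) + 1/U(t - 173)) = 1/((1/2)*(736 + 350)/350**2 + 1/(4 + (-469 - 173))) = 1/((1/2)*(1/122500)*1086 + 1/(4 - 642)) = 1/(543/122500 + 1/(-638)) = 1/(543/122500 - 1/638) = 1/(111967/39077500) = 39077500/111967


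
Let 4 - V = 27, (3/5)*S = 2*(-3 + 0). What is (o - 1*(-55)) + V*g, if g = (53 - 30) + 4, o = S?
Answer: -576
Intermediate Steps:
S = -10 (S = 5*(2*(-3 + 0))/3 = 5*(2*(-3))/3 = (5/3)*(-6) = -10)
V = -23 (V = 4 - 1*27 = 4 - 27 = -23)
o = -10
g = 27 (g = 23 + 4 = 27)
(o - 1*(-55)) + V*g = (-10 - 1*(-55)) - 23*27 = (-10 + 55) - 621 = 45 - 621 = -576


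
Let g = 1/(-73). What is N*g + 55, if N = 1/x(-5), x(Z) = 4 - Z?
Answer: 36134/657 ≈ 54.998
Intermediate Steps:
g = -1/73 ≈ -0.013699
N = 1/9 (N = 1/(4 - 1*(-5)) = 1/(4 + 5) = 1/9 ≈ 0.11111)
N*g + 55 = (1/9)*(-1/73) + 55 = -1/657 + 55 = 36134/657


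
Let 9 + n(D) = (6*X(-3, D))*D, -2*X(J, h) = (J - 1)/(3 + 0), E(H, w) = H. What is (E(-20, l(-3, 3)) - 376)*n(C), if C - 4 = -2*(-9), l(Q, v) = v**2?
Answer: -31284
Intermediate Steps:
C = 22 (C = 4 - 2*(-9) = 4 + 18 = 22)
X(J, h) = 1/6 - J/6 (X(J, h) = -(J - 1)/(2*(3 + 0)) = -(-1 + J)/(2*3) = -(-1/3 + J/3)/2 = 1/6 - J/6)
n(D) = -9 + 4*D (n(D) = -9 + (6*(1/6 - 1/6*(-3)))*D = -9 + (6*(1/6 + 1/2))*D = -9 + (6*(2/3))*D = -9 + 4*D)
(E(-20, l(-3, 3)) - 376)*n(C) = (-20 - 376)*(-9 + 4*22) = -396*(-9 + 88) = -396*79 = -31284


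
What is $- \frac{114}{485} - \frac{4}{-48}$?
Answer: $- \frac{883}{5820} \approx -0.15172$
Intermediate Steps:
$- \frac{114}{485} - \frac{4}{-48} = \left(-114\right) \frac{1}{485} - - \frac{1}{12} = - \frac{114}{485} + \frac{1}{12} = - \frac{883}{5820}$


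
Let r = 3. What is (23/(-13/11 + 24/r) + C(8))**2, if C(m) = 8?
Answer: 727609/5625 ≈ 129.35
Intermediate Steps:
(23/(-13/11 + 24/r) + C(8))**2 = (23/(-13/11 + 24/3) + 8)**2 = (23/(-13*1/11 + 24*(1/3)) + 8)**2 = (23/(-13/11 + 8) + 8)**2 = (23/(75/11) + 8)**2 = (23*(11/75) + 8)**2 = (253/75 + 8)**2 = (853/75)**2 = 727609/5625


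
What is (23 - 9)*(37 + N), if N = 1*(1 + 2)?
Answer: 560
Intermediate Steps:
N = 3 (N = 1*3 = 3)
(23 - 9)*(37 + N) = (23 - 9)*(37 + 3) = 14*40 = 560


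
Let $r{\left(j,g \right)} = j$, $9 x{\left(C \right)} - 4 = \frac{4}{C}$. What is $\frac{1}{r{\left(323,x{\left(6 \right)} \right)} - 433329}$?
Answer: $- \frac{1}{433006} \approx -2.3094 \cdot 10^{-6}$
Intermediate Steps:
$x{\left(C \right)} = \frac{4}{9} + \frac{4}{9 C}$ ($x{\left(C \right)} = \frac{4}{9} + \frac{4 \frac{1}{C}}{9} = \frac{4}{9} + \frac{4}{9 C}$)
$\frac{1}{r{\left(323,x{\left(6 \right)} \right)} - 433329} = \frac{1}{323 - 433329} = \frac{1}{-433006} = - \frac{1}{433006}$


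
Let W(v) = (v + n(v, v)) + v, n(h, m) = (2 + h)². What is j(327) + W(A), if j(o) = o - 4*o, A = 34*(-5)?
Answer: 26903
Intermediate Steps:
A = -170
j(o) = -3*o
W(v) = (2 + v)² + 2*v (W(v) = (v + (2 + v)²) + v = (2 + v)² + 2*v)
j(327) + W(A) = -3*327 + ((2 - 170)² + 2*(-170)) = -981 + ((-168)² - 340) = -981 + (28224 - 340) = -981 + 27884 = 26903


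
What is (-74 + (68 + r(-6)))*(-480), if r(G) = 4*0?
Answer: 2880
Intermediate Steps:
r(G) = 0
(-74 + (68 + r(-6)))*(-480) = (-74 + (68 + 0))*(-480) = (-74 + 68)*(-480) = -6*(-480) = 2880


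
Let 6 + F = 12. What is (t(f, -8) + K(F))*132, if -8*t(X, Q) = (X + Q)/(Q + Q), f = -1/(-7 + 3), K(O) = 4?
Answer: 66561/128 ≈ 520.01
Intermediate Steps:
F = 6 (F = -6 + 12 = 6)
f = ¼ (f = -1/(-4) = -1*(-¼) = ¼ ≈ 0.25000)
t(X, Q) = -(Q + X)/(16*Q) (t(X, Q) = -(X + Q)/(8*(Q + Q)) = -(Q + X)/(8*(2*Q)) = -(Q + X)*1/(2*Q)/8 = -(Q + X)/(16*Q))
(t(f, -8) + K(F))*132 = ((1/16)*(-1*(-8) - 1*¼)/(-8) + 4)*132 = ((1/16)*(-⅛)*(8 - ¼) + 4)*132 = ((1/16)*(-⅛)*(31/4) + 4)*132 = (-31/512 + 4)*132 = (2017/512)*132 = 66561/128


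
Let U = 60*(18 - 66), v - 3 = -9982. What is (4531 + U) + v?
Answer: -8328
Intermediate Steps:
v = -9979 (v = 3 - 9982 = -9979)
U = -2880 (U = 60*(-48) = -2880)
(4531 + U) + v = (4531 - 2880) - 9979 = 1651 - 9979 = -8328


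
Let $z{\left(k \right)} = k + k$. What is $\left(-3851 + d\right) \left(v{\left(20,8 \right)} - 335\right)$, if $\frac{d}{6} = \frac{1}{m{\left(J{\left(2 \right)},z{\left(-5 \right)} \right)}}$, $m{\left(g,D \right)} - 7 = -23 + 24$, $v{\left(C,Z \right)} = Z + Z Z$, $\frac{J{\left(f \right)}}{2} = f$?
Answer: $\frac{4050463}{4} \approx 1.0126 \cdot 10^{6}$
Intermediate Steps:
$J{\left(f \right)} = 2 f$
$v{\left(C,Z \right)} = Z + Z^{2}$
$z{\left(k \right)} = 2 k$
$m{\left(g,D \right)} = 8$ ($m{\left(g,D \right)} = 7 + \left(-23 + 24\right) = 7 + 1 = 8$)
$d = \frac{3}{4}$ ($d = \frac{6}{8} = 6 \cdot \frac{1}{8} = \frac{3}{4} \approx 0.75$)
$\left(-3851 + d\right) \left(v{\left(20,8 \right)} - 335\right) = \left(-3851 + \frac{3}{4}\right) \left(8 \left(1 + 8\right) - 335\right) = - \frac{15401 \left(8 \cdot 9 - 335\right)}{4} = - \frac{15401 \left(72 - 335\right)}{4} = \left(- \frac{15401}{4}\right) \left(-263\right) = \frac{4050463}{4}$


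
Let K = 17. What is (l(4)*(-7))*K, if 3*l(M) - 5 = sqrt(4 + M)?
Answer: -595/3 - 238*sqrt(2)/3 ≈ -310.53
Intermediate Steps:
l(M) = 5/3 + sqrt(4 + M)/3
(l(4)*(-7))*K = ((5/3 + sqrt(4 + 4)/3)*(-7))*17 = ((5/3 + sqrt(8)/3)*(-7))*17 = ((5/3 + (2*sqrt(2))/3)*(-7))*17 = ((5/3 + 2*sqrt(2)/3)*(-7))*17 = (-35/3 - 14*sqrt(2)/3)*17 = -595/3 - 238*sqrt(2)/3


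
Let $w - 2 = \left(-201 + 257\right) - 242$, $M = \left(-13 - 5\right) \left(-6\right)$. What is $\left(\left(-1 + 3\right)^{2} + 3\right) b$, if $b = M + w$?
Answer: $-532$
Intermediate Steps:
$M = 108$ ($M = \left(-18\right) \left(-6\right) = 108$)
$w = -184$ ($w = 2 + \left(\left(-201 + 257\right) - 242\right) = 2 + \left(56 - 242\right) = 2 - 186 = -184$)
$b = -76$ ($b = 108 - 184 = -76$)
$\left(\left(-1 + 3\right)^{2} + 3\right) b = \left(\left(-1 + 3\right)^{2} + 3\right) \left(-76\right) = \left(2^{2} + 3\right) \left(-76\right) = \left(4 + 3\right) \left(-76\right) = 7 \left(-76\right) = -532$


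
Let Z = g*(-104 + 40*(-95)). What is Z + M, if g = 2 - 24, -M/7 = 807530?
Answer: -5566822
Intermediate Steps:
M = -5652710 (M = -7*807530 = -5652710)
g = -22
Z = 85888 (Z = -22*(-104 + 40*(-95)) = -22*(-104 - 3800) = -22*(-3904) = 85888)
Z + M = 85888 - 5652710 = -5566822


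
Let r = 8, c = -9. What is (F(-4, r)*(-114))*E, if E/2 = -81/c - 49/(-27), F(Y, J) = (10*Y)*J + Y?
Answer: 798912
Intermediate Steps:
F(Y, J) = Y + 10*J*Y (F(Y, J) = 10*J*Y + Y = Y + 10*J*Y)
E = 584/27 (E = 2*(-81/(-9) - 49/(-27)) = 2*(-81*(-1/9) - 49*(-1/27)) = 2*(9 + 49/27) = 2*(292/27) = 584/27 ≈ 21.630)
(F(-4, r)*(-114))*E = (-4*(1 + 10*8)*(-114))*(584/27) = (-4*(1 + 80)*(-114))*(584/27) = (-4*81*(-114))*(584/27) = -324*(-114)*(584/27) = 36936*(584/27) = 798912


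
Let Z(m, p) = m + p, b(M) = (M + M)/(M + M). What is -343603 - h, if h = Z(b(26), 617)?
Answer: -344221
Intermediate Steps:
b(M) = 1 (b(M) = (2*M)/((2*M)) = (2*M)*(1/(2*M)) = 1)
h = 618 (h = 1 + 617 = 618)
-343603 - h = -343603 - 1*618 = -343603 - 618 = -344221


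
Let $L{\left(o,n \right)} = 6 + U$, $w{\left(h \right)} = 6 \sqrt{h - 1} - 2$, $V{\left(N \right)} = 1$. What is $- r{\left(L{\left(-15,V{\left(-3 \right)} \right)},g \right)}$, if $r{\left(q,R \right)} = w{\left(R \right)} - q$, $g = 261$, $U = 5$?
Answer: $13 - 12 \sqrt{65} \approx -83.747$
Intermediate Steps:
$w{\left(h \right)} = -2 + 6 \sqrt{-1 + h}$ ($w{\left(h \right)} = 6 \sqrt{-1 + h} - 2 = -2 + 6 \sqrt{-1 + h}$)
$L{\left(o,n \right)} = 11$ ($L{\left(o,n \right)} = 6 + 5 = 11$)
$r{\left(q,R \right)} = -2 - q + 6 \sqrt{-1 + R}$ ($r{\left(q,R \right)} = \left(-2 + 6 \sqrt{-1 + R}\right) - q = -2 - q + 6 \sqrt{-1 + R}$)
$- r{\left(L{\left(-15,V{\left(-3 \right)} \right)},g \right)} = - (-2 - 11 + 6 \sqrt{-1 + 261}) = - (-2 - 11 + 6 \sqrt{260}) = - (-2 - 11 + 6 \cdot 2 \sqrt{65}) = - (-2 - 11 + 12 \sqrt{65}) = - (-13 + 12 \sqrt{65}) = 13 - 12 \sqrt{65}$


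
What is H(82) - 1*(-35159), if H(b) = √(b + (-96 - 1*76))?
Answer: 35159 + 3*I*√10 ≈ 35159.0 + 9.4868*I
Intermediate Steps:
H(b) = √(-172 + b) (H(b) = √(b + (-96 - 76)) = √(b - 172) = √(-172 + b))
H(82) - 1*(-35159) = √(-172 + 82) - 1*(-35159) = √(-90) + 35159 = 3*I*√10 + 35159 = 35159 + 3*I*√10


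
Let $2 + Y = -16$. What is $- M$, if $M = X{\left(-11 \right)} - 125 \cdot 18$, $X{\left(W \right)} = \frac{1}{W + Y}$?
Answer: $\frac{65251}{29} \approx 2250.0$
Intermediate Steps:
$Y = -18$ ($Y = -2 - 16 = -18$)
$X{\left(W \right)} = \frac{1}{-18 + W}$ ($X{\left(W \right)} = \frac{1}{W - 18} = \frac{1}{-18 + W}$)
$M = - \frac{65251}{29}$ ($M = \frac{1}{-18 - 11} - 125 \cdot 18 = \frac{1}{-29} - 2250 = - \frac{1}{29} - 2250 = - \frac{65251}{29} \approx -2250.0$)
$- M = \left(-1\right) \left(- \frac{65251}{29}\right) = \frac{65251}{29}$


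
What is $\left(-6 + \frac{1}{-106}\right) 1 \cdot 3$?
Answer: $- \frac{1911}{106} \approx -18.028$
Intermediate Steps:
$\left(-6 + \frac{1}{-106}\right) 1 \cdot 3 = \left(-6 - \frac{1}{106}\right) 3 = \left(- \frac{637}{106}\right) 3 = - \frac{1911}{106}$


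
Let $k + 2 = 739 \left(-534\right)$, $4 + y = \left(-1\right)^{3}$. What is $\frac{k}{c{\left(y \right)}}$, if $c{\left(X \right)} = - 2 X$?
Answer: $- \frac{197314}{5} \approx -39463.0$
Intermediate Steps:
$y = -5$ ($y = -4 + \left(-1\right)^{3} = -4 - 1 = -5$)
$k = -394628$ ($k = -2 + 739 \left(-534\right) = -2 - 394626 = -394628$)
$\frac{k}{c{\left(y \right)}} = - \frac{394628}{\left(-2\right) \left(-5\right)} = - \frac{394628}{10} = \left(-394628\right) \frac{1}{10} = - \frac{197314}{5}$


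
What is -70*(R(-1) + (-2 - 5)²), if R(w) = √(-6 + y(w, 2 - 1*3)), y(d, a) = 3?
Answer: -3430 - 70*I*√3 ≈ -3430.0 - 121.24*I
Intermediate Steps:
R(w) = I*√3 (R(w) = √(-6 + 3) = √(-3) = I*√3)
-70*(R(-1) + (-2 - 5)²) = -70*(I*√3 + (-2 - 5)²) = -70*(I*√3 + (-7)²) = -70*(I*√3 + 49) = -70*(49 + I*√3) = -3430 - 70*I*√3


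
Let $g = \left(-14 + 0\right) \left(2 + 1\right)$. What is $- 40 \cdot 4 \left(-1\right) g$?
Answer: $-6720$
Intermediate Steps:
$g = -42$ ($g = \left(-14\right) 3 = -42$)
$- 40 \cdot 4 \left(-1\right) g = - 40 \cdot 4 \left(-1\right) \left(-42\right) = \left(-40\right) \left(-4\right) \left(-42\right) = 160 \left(-42\right) = -6720$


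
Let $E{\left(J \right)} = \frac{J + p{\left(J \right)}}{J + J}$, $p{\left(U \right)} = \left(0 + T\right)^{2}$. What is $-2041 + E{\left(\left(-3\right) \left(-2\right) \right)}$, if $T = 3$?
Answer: $- \frac{8159}{4} \approx -2039.8$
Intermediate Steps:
$p{\left(U \right)} = 9$ ($p{\left(U \right)} = \left(0 + 3\right)^{2} = 3^{2} = 9$)
$E{\left(J \right)} = \frac{9 + J}{2 J}$ ($E{\left(J \right)} = \frac{J + 9}{J + J} = \frac{9 + J}{2 J}$)
$-2041 + E{\left(\left(-3\right) \left(-2\right) \right)} = -2041 + \frac{9 - -6}{2 \left(\left(-3\right) \left(-2\right)\right)} = -2041 + \frac{9 + 6}{2 \cdot 6} = -2041 + \frac{1}{2} \cdot \frac{1}{6} \cdot 15 = -2041 + \frac{5}{4} = - \frac{8159}{4}$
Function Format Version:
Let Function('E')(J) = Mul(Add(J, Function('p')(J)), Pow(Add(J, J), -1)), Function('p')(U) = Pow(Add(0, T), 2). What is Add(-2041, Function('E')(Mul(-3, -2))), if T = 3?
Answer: Rational(-8159, 4) ≈ -2039.8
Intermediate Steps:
Function('p')(U) = 9 (Function('p')(U) = Pow(Add(0, 3), 2) = Pow(3, 2) = 9)
Function('E')(J) = Mul(Rational(1, 2), Pow(J, -1), Add(9, J)) (Function('E')(J) = Mul(Add(J, 9), Pow(Add(J, J), -1)) = Mul(Add(9, J), Pow(Mul(2, J), -1)) = Mul(Add(9, J), Mul(Rational(1, 2), Pow(J, -1))) = Mul(Rational(1, 2), Pow(J, -1), Add(9, J)))
Add(-2041, Function('E')(Mul(-3, -2))) = Add(-2041, Mul(Rational(1, 2), Pow(Mul(-3, -2), -1), Add(9, Mul(-3, -2)))) = Add(-2041, Mul(Rational(1, 2), Pow(6, -1), Add(9, 6))) = Add(-2041, Mul(Rational(1, 2), Rational(1, 6), 15)) = Add(-2041, Rational(5, 4)) = Rational(-8159, 4)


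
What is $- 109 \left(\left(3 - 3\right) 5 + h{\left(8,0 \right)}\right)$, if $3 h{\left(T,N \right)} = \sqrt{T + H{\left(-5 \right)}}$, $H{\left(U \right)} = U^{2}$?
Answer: $- \frac{109 \sqrt{33}}{3} \approx -208.72$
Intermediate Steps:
$h{\left(T,N \right)} = \frac{\sqrt{25 + T}}{3}$ ($h{\left(T,N \right)} = \frac{\sqrt{T + \left(-5\right)^{2}}}{3} = \frac{\sqrt{T + 25}}{3} = \frac{\sqrt{25 + T}}{3}$)
$- 109 \left(\left(3 - 3\right) 5 + h{\left(8,0 \right)}\right) = - 109 \left(\left(3 - 3\right) 5 + \frac{\sqrt{25 + 8}}{3}\right) = - 109 \left(0 \cdot 5 + \frac{\sqrt{33}}{3}\right) = - 109 \left(0 + \frac{\sqrt{33}}{3}\right) = - 109 \frac{\sqrt{33}}{3} = - \frac{109 \sqrt{33}}{3}$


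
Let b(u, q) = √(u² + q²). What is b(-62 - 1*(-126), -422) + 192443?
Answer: 192443 + 2*√45545 ≈ 1.9287e+5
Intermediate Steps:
b(u, q) = √(q² + u²)
b(-62 - 1*(-126), -422) + 192443 = √((-422)² + (-62 - 1*(-126))²) + 192443 = √(178084 + (-62 + 126)²) + 192443 = √(178084 + 64²) + 192443 = √(178084 + 4096) + 192443 = √182180 + 192443 = 2*√45545 + 192443 = 192443 + 2*√45545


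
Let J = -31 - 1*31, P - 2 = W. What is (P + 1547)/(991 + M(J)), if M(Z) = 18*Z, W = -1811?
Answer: 262/125 ≈ 2.0960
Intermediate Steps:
P = -1809 (P = 2 - 1811 = -1809)
J = -62 (J = -31 - 31 = -62)
(P + 1547)/(991 + M(J)) = (-1809 + 1547)/(991 + 18*(-62)) = -262/(991 - 1116) = -262/(-125) = -262*(-1/125) = 262/125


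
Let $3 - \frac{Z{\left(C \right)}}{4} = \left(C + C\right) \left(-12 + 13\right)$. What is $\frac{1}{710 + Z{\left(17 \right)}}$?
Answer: $\frac{1}{586} \approx 0.0017065$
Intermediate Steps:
$Z{\left(C \right)} = 12 - 8 C$ ($Z{\left(C \right)} = 12 - 4 \left(C + C\right) \left(-12 + 13\right) = 12 - 4 \cdot 2 C 1 = 12 - 4 \cdot 2 C = 12 - 8 C$)
$\frac{1}{710 + Z{\left(17 \right)}} = \frac{1}{710 + \left(12 - 136\right)} = \frac{1}{710 - 124} = \frac{1}{586}$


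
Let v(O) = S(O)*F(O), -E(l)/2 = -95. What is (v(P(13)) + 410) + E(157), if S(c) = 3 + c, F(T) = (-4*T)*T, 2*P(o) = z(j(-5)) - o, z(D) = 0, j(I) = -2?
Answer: 2383/2 ≈ 1191.5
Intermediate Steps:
E(l) = 190 (E(l) = -2*(-95) = 190)
P(o) = -o/2 (P(o) = (0 - o)/2 = (-o)/2 = -o/2)
F(T) = -4*T²
v(O) = -4*O²*(3 + O) (v(O) = (3 + O)*(-4*O²) = -4*O²*(3 + O))
(v(P(13)) + 410) + E(157) = (4*(-½*13)²*(-3 - (-1)*13/2) + 410) + 190 = (4*(-13/2)²*(-3 - 1*(-13/2)) + 410) + 190 = (4*(169/4)*(-3 + 13/2) + 410) + 190 = (4*(169/4)*(7/2) + 410) + 190 = (1183/2 + 410) + 190 = 2003/2 + 190 = 2383/2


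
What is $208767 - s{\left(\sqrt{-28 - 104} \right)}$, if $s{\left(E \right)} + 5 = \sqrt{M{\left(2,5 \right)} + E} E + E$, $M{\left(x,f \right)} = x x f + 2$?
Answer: $208772 - 2 i \sqrt{33} - 2 i \sqrt{66} \sqrt{11 + i \sqrt{33}} \approx 2.0879 \cdot 10^{5} - 67.078 i$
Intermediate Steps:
$M{\left(x,f \right)} = 2 + f x^{2}$ ($M{\left(x,f \right)} = x^{2} f + 2 = f x^{2} + 2 = 2 + f x^{2}$)
$s{\left(E \right)} = -5 + E + E \sqrt{22 + E}$ ($s{\left(E \right)} = -5 + \left(\sqrt{\left(2 + 5 \cdot 2^{2}\right) + E} E + E\right) = -5 + \left(\sqrt{\left(2 + 5 \cdot 4\right) + E} E + E\right) = -5 + \left(\sqrt{\left(2 + 20\right) + E} E + E\right) = -5 + \left(\sqrt{22 + E} E + E\right) = -5 + \left(E \sqrt{22 + E} + E\right) = -5 + \left(E + E \sqrt{22 + E}\right) = -5 + E + E \sqrt{22 + E}$)
$208767 - s{\left(\sqrt{-28 - 104} \right)} = 208767 - \left(-5 + \sqrt{-28 - 104} + \sqrt{-28 - 104} \sqrt{22 + \sqrt{-28 - 104}}\right) = 208767 - \left(-5 + \sqrt{-132} + \sqrt{-132} \sqrt{22 + \sqrt{-132}}\right) = 208767 - \left(-5 + 2 i \sqrt{33} + 2 i \sqrt{33} \sqrt{22 + 2 i \sqrt{33}}\right) = 208772 - 2 i \sqrt{33} - 2 i \sqrt{33} \sqrt{22 + 2 i \sqrt{33}}$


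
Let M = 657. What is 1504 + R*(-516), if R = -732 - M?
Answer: 718228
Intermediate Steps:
R = -1389 (R = -732 - 1*657 = -732 - 657 = -1389)
1504 + R*(-516) = 1504 - 1389*(-516) = 1504 + 716724 = 718228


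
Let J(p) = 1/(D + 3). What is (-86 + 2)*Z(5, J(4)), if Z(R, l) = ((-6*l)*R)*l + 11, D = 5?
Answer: -7077/8 ≈ -884.63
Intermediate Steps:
J(p) = 1/8 (J(p) = 1/(5 + 3) = 1/8)
Z(R, l) = 11 - 6*R*l**2 (Z(R, l) = (-6*R*l)*l + 11 = -6*R*l**2 + 11 = 11 - 6*R*l**2)
(-86 + 2)*Z(5, J(4)) = (-86 + 2)*(11 - 6*5*(1/8)**2) = -84*(11 - 6*5*1/64) = -84*(11 - 15/32) = -84*337/32 = -7077/8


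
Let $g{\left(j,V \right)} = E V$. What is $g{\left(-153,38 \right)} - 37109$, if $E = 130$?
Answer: $-32169$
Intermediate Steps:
$g{\left(j,V \right)} = 130 V$
$g{\left(-153,38 \right)} - 37109 = 130 \cdot 38 - 37109 = 4940 - 37109 = -32169$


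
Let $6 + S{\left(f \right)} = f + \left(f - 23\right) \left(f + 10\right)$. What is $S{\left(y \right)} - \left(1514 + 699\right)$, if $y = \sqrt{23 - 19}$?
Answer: $-2469$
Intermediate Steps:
$y = 2$ ($y = \sqrt{4} = 2$)
$S{\left(f \right)} = -6 + f + \left(-23 + f\right) \left(10 + f\right)$ ($S{\left(f \right)} = -6 + \left(f + \left(f - 23\right) \left(f + 10\right)\right) = -6 + \left(f + \left(-23 + f\right) \left(10 + f\right)\right) = -6 + f + \left(-23 + f\right) \left(10 + f\right)$)
$S{\left(y \right)} - \left(1514 + 699\right) = \left(-236 + 2^{2} - 24\right) - \left(1514 + 699\right) = \left(-236 + 4 - 24\right) - 2213 = -256 - 2213 = -2469$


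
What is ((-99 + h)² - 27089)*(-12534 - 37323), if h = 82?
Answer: 1336167600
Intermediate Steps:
((-99 + h)² - 27089)*(-12534 - 37323) = ((-99 + 82)² - 27089)*(-12534 - 37323) = ((-17)² - 27089)*(-49857) = (289 - 27089)*(-49857) = -26800*(-49857) = 1336167600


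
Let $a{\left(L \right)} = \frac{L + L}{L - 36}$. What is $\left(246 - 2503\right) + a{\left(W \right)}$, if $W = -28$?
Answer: $- \frac{18049}{8} \approx -2256.1$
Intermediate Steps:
$a{\left(L \right)} = \frac{2 L}{-36 + L}$
$\left(246 - 2503\right) + a{\left(W \right)} = \left(246 - 2503\right) + 2 \left(-28\right) \frac{1}{-36 - 28} = \left(246 - 2503\right) + 2 \left(-28\right) \frac{1}{-64} = -2257 + 2 \left(-28\right) \left(- \frac{1}{64}\right) = -2257 + \frac{7}{8} = - \frac{18049}{8}$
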